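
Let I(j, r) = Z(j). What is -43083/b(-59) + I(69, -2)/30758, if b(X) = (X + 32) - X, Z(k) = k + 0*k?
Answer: -662572353/492128 ≈ -1346.3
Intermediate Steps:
Z(k) = k (Z(k) = k + 0 = k)
I(j, r) = j
b(X) = 32 (b(X) = (32 + X) - X = 32)
-43083/b(-59) + I(69, -2)/30758 = -43083/32 + 69/30758 = -662572353/492128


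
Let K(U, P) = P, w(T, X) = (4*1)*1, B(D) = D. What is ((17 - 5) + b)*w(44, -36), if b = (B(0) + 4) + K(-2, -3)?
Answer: 52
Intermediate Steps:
w(T, X) = 4 (w(T, X) = 4*1 = 4)
b = 1 (b = (0 + 4) - 3 = 4 - 3 = 1)
((17 - 5) + b)*w(44, -36) = ((17 - 5) + 1)*4 = (12 + 1)*4 = 13*4 = 52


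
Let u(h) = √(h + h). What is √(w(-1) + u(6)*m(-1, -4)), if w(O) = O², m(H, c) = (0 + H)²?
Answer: √(1 + 2*√3) ≈ 2.1128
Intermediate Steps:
m(H, c) = H²
u(h) = √2*√h (u(h) = √(2*h) = √2*√h)
√(w(-1) + u(6)*m(-1, -4)) = √((-1)² + (√2*√6)*(-1)²) = √(1 + (2*√3)*1) = √(1 + 2*√3)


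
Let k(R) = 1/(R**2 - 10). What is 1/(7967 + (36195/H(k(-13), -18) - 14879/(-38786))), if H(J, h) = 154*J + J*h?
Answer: 2637448/132620371953 ≈ 1.9887e-5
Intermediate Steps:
k(R) = 1/(-10 + R**2)
1/(7967 + (36195/H(k(-13), -18) - 14879/(-38786))) = 1/(7967 + (36195/(((154 - 18)/(-10 + (-13)**2))) - 14879/(-38786))) = 1/(7967 + (36195/((136/(-10 + 169))) - 14879*(-1/38786))) = 1/(7967 + (36195/((136/159)) + 14879/38786)) = 1/(7967 + (36195/(((1/159)*136)) + 14879/38786)) = 1/(7967 + (36195/(136/159) + 14879/38786)) = 1/(7967 + (36195*(159/136) + 14879/38786)) = 1/(7967 + (5755005/136 + 14879/38786)) = 1/(7967 + 111607823737/2637448) = 1/(132620371953/2637448) = 2637448/132620371953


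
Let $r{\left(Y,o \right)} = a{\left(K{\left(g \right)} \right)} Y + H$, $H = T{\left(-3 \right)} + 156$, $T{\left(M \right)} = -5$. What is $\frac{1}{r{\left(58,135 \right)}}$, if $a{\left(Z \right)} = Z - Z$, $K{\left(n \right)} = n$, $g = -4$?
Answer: $\frac{1}{151} \approx 0.0066225$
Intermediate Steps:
$a{\left(Z \right)} = 0$
$H = 151$ ($H = -5 + 156 = 151$)
$r{\left(Y,o \right)} = 151$ ($r{\left(Y,o \right)} = 0 Y + 151 = 0 + 151 = 151$)
$\frac{1}{r{\left(58,135 \right)}} = \frac{1}{151}$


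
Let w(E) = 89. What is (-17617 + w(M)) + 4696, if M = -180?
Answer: -12832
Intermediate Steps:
(-17617 + w(M)) + 4696 = (-17617 + 89) + 4696 = -17528 + 4696 = -12832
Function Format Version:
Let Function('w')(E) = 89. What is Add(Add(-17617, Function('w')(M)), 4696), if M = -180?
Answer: -12832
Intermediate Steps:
Add(Add(-17617, Function('w')(M)), 4696) = Add(Add(-17617, 89), 4696) = Add(-17528, 4696) = -12832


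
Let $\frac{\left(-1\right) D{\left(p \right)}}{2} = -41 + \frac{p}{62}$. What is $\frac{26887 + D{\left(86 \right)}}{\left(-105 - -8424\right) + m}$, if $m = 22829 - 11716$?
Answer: $\frac{835953}{602392} \approx 1.3877$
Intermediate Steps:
$D{\left(p \right)} = 82 - \frac{p}{31}$ ($D{\left(p \right)} = - 2 \left(-41 + \frac{p}{62}\right) = 82 - \frac{p}{31}$)
$m = 11113$ ($m = 22829 - 11716 = 11113$)
$\frac{26887 + D{\left(86 \right)}}{\left(-105 - -8424\right) + m} = \frac{26887 + \left(82 - \frac{86}{31}\right)}{\left(-105 - -8424\right) + 11113} = \frac{26887 + \left(82 - \frac{86}{31}\right)}{\left(-105 + 8424\right) + 11113} = \frac{26887 + \frac{2456}{31}}{8319 + 11113} = \frac{835953}{31 \cdot 19432} = \frac{835953}{31} \cdot \frac{1}{19432} = \frac{835953}{602392}$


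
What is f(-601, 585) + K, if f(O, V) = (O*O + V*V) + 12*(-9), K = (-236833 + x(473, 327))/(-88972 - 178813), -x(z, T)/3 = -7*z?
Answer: 37667647506/53557 ≈ 7.0332e+5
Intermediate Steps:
x(z, T) = 21*z (x(z, T) = -(-21)*z = 21*z)
K = 45380/53557 (K = (-236833 + 21*473)/(-88972 - 178813) = (-236833 + 9933)/(-267785) = -226900*(-1/267785) = 45380/53557 ≈ 0.84732)
f(O, V) = -108 + O² + V² (f(O, V) = (O² + V²) - 108 = -108 + O² + V²)
f(-601, 585) + K = (-108 + (-601)² + 585²) + 45380/53557 = (-108 + 361201 + 342225) + 45380/53557 = 703318 + 45380/53557 = 37667647506/53557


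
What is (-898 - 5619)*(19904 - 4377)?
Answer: -101189459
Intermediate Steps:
(-898 - 5619)*(19904 - 4377) = -6517*15527 = -101189459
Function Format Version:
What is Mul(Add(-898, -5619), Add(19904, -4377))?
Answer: -101189459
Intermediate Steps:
Mul(Add(-898, -5619), Add(19904, -4377)) = Mul(-6517, 15527) = -101189459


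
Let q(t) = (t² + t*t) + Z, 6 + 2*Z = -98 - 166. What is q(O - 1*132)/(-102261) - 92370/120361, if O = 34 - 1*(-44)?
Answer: -3377181729/4102745407 ≈ -0.82315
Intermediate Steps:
O = 78 (O = 34 + 44 = 78)
Z = -135 (Z = -3 + (-98 - 166)/2 = -3 + (½)*(-264) = -3 - 132 = -135)
q(t) = -135 + 2*t² (q(t) = (t² + t*t) - 135 = (t² + t²) - 135 = 2*t² - 135 = -135 + 2*t²)
q(O - 1*132)/(-102261) - 92370/120361 = (-135 + 2*(78 - 1*132)²)/(-102261) - 92370/120361 = (-135 + 2*(78 - 132)²)*(-1/102261) - 92370*1/120361 = (-135 + 2*(-54)²)*(-1/102261) - 92370/120361 = (-135 + 2*2916)*(-1/102261) - 92370/120361 = (-135 + 5832)*(-1/102261) - 92370/120361 = 5697*(-1/102261) - 92370/120361 = -1899/34087 - 92370/120361 = -3377181729/4102745407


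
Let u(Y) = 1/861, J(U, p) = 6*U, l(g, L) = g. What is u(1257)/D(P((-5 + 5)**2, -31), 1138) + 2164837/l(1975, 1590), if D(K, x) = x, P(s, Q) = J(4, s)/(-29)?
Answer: 26849952679/24495450 ≈ 1096.1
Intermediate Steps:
u(Y) = 1/861
P(s, Q) = -24/29 (P(s, Q) = (6*4)/(-29) = 24*(-1/29) = -24/29)
u(1257)/D(P((-5 + 5)**2, -31), 1138) + 2164837/l(1975, 1590) = (1/861)/1138 + 2164837/1975 = (1/861)*(1/1138) + 2164837*(1/1975) = 1/979818 + 27403/25 = 26849952679/24495450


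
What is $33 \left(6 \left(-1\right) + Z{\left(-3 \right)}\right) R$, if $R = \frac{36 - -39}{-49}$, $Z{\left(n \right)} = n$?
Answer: $\frac{22275}{49} \approx 454.59$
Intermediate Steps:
$R = - \frac{75}{49}$ ($R = \left(36 + 39\right) \left(- \frac{1}{49}\right) = 75 \left(- \frac{1}{49}\right) = - \frac{75}{49} \approx -1.5306$)
$33 \left(6 \left(-1\right) + Z{\left(-3 \right)}\right) R = 33 \left(6 \left(-1\right) - 3\right) \left(- \frac{75}{49}\right) = 33 \left(-6 - 3\right) \left(- \frac{75}{49}\right) = 33 \left(-9\right) \left(- \frac{75}{49}\right) = \left(-297\right) \left(- \frac{75}{49}\right) = \frac{22275}{49}$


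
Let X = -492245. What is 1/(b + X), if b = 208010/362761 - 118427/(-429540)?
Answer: -155820359940/76701660769352953 ≈ -2.0315e-6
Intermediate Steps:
b = 132309312347/155820359940 (b = 208010*(1/362761) - 118427*(-1/429540) = 208010/362761 + 118427/429540 = 132309312347/155820359940 ≈ 0.84911)
1/(b + X) = 1/(132309312347/155820359940 - 492245) = 1/(-76701660769352953/155820359940) = -155820359940/76701660769352953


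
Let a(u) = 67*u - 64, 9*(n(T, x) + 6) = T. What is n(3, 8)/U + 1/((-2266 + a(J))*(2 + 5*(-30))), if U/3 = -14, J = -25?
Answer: 559817/4149180 ≈ 0.13492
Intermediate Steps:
n(T, x) = -6 + T/9
a(u) = -64 + 67*u
U = -42 (U = 3*(-14) = -42)
n(3, 8)/U + 1/((-2266 + a(J))*(2 + 5*(-30))) = (-6 + (⅑)*3)/(-42) + 1/((-2266 + (-64 + 67*(-25)))*(2 + 5*(-30))) = (-6 + ⅓)*(-1/42) + 1/((-2266 + (-64 - 1675))*(2 - 150)) = -17/3*(-1/42) + 1/(-2266 - 1739*(-148)) = 17/126 - 1/148/(-4005) = 17/126 - 1/4005*(-1/148) = 17/126 + 1/592740 = 559817/4149180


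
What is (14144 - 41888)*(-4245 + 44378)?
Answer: -1113449952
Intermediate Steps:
(14144 - 41888)*(-4245 + 44378) = -27744*40133 = -1113449952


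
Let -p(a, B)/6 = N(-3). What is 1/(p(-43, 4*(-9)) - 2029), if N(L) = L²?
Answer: -1/2083 ≈ -0.00048008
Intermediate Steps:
p(a, B) = -54 (p(a, B) = -6*(-3)² = -6*9 = -54)
1/(p(-43, 4*(-9)) - 2029) = 1/(-54 - 2029) = 1/(-2083) = -1/2083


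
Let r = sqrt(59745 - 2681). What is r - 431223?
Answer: -431223 + 2*sqrt(14266) ≈ -4.3098e+5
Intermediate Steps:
r = 2*sqrt(14266) (r = sqrt(57064) = 2*sqrt(14266) ≈ 238.88)
r - 431223 = 2*sqrt(14266) - 431223 = -431223 + 2*sqrt(14266)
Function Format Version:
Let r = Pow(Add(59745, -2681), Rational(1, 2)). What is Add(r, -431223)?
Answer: Add(-431223, Mul(2, Pow(14266, Rational(1, 2)))) ≈ -4.3098e+5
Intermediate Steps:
r = Mul(2, Pow(14266, Rational(1, 2))) (r = Pow(57064, Rational(1, 2)) = Mul(2, Pow(14266, Rational(1, 2))) ≈ 238.88)
Add(r, -431223) = Add(Mul(2, Pow(14266, Rational(1, 2))), -431223) = Add(-431223, Mul(2, Pow(14266, Rational(1, 2))))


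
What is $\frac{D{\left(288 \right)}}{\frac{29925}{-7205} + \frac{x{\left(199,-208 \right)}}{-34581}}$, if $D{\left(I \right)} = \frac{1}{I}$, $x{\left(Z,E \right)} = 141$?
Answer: $- \frac{16610407}{19888364736} \approx -0.00083518$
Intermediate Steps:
$\frac{D{\left(288 \right)}}{\frac{29925}{-7205} + \frac{x{\left(199,-208 \right)}}{-34581}} = \frac{1}{288 \left(\frac{29925}{-7205} + \frac{141}{-34581}\right)} = \frac{1}{288 \left(29925 \left(- \frac{1}{7205}\right) + 141 \left(- \frac{1}{34581}\right)\right)} = \frac{1}{288 \left(- \frac{5985}{1441} - \frac{47}{11527}\right)} = \frac{1}{288 \left(- \frac{69056822}{16610407}\right)} = \frac{1}{288} \left(- \frac{16610407}{69056822}\right) = - \frac{16610407}{19888364736}$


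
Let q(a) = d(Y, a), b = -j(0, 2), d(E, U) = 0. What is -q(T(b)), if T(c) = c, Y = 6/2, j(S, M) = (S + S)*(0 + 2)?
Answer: 0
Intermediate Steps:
j(S, M) = 4*S (j(S, M) = (2*S)*2 = 4*S)
Y = 3 (Y = 6*(½) = 3)
b = 0 (b = -4*0 = -1*0 = 0)
q(a) = 0
-q(T(b)) = -1*0 = 0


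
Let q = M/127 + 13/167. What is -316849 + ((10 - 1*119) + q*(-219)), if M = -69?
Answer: -6720200254/21209 ≈ -3.1686e+5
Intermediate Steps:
q = -9872/21209 (q = -69/127 + 13/167 = -9872/21209 ≈ -0.46546)
-316849 + ((10 - 1*119) + q*(-219)) = -316849 + ((10 - 1*119) - 9872/21209*(-219)) = -316849 + ((10 - 119) + 2161968/21209) = -316849 + (-109 + 2161968/21209) = -316849 - 149813/21209 = -6720200254/21209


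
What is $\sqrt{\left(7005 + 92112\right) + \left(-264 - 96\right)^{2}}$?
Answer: $3 \sqrt{25413} \approx 478.24$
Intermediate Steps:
$\sqrt{\left(7005 + 92112\right) + \left(-264 - 96\right)^{2}} = \sqrt{99117 + \left(-360\right)^{2}} = \sqrt{99117 + 129600} = \sqrt{228717} = 3 \sqrt{25413}$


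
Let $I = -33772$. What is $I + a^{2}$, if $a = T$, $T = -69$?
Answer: $-29011$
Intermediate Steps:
$a = -69$
$I + a^{2} = -33772 + \left(-69\right)^{2} = -33772 + 4761 = -29011$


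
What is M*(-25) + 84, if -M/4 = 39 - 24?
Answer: 1584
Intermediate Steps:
M = -60 (M = -4*(39 - 24) = -4*15 = -60)
M*(-25) + 84 = -60*(-25) + 84 = 1500 + 84 = 1584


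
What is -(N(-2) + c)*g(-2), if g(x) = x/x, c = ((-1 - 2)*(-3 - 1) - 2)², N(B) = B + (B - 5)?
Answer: -91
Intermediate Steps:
N(B) = -5 + 2*B (N(B) = B + (-5 + B) = -5 + 2*B)
c = 100 (c = (-3*(-4) - 2)² = (12 - 2)² = 10² = 100)
g(x) = 1
-(N(-2) + c)*g(-2) = -((-5 + 2*(-2)) + 100) = -((-5 - 4) + 100) = -(-9 + 100) = -91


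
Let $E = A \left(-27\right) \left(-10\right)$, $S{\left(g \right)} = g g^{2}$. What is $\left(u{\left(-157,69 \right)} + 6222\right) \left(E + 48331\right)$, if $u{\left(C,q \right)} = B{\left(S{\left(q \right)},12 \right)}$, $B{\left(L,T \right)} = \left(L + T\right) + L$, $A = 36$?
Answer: $38502441852$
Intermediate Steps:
$S{\left(g \right)} = g^{3}$
$E = 9720$ ($E = 36 \left(-27\right) \left(-10\right) = \left(-972\right) \left(-10\right) = 9720$)
$B{\left(L,T \right)} = T + 2 L$
$u{\left(C,q \right)} = 12 + 2 q^{3}$
$\left(u{\left(-157,69 \right)} + 6222\right) \left(E + 48331\right) = \left(\left(12 + 2 \cdot 69^{3}\right) + 6222\right) \left(9720 + 48331\right) = \left(\left(12 + 2 \cdot 328509\right) + 6222\right) 58051 = \left(\left(12 + 657018\right) + 6222\right) 58051 = \left(657030 + 6222\right) 58051 = 663252 \cdot 58051 = 38502441852$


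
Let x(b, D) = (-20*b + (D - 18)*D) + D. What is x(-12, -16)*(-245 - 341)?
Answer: -450048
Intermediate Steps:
x(b, D) = D - 20*b + D*(-18 + D) (x(b, D) = (-20*b + (-18 + D)*D) + D = (-20*b + D*(-18 + D)) + D = D - 20*b + D*(-18 + D))
x(-12, -16)*(-245 - 341) = ((-16)**2 - 20*(-12) - 17*(-16))*(-245 - 341) = (256 + 240 + 272)*(-586) = 768*(-586) = -450048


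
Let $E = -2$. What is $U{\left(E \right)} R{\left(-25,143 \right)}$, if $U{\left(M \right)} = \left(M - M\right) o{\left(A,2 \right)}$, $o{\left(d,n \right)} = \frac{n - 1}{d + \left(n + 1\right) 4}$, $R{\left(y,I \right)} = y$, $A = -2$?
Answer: $0$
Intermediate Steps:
$o{\left(d,n \right)} = \frac{-1 + n}{4 + d + 4 n}$ ($o{\left(d,n \right)} = \frac{-1 + n}{d + \left(1 + n\right) 4} = \frac{-1 + n}{d + \left(4 + 4 n\right)} = \frac{-1 + n}{4 + d + 4 n}$)
$U{\left(M \right)} = 0$ ($U{\left(M \right)} = \left(M - M\right) \frac{-1 + 2}{4 - 2 + 4 \cdot 2} = 0 \frac{1}{4 - 2 + 8} \cdot 1 = 0 \cdot \frac{1}{10} \cdot 1 = 0 \cdot \frac{1}{10} = 0$)
$U{\left(E \right)} R{\left(-25,143 \right)} = 0 \left(-25\right) = 0$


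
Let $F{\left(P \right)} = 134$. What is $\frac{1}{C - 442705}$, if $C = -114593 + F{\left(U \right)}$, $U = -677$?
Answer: $- \frac{1}{557164} \approx -1.7948 \cdot 10^{-6}$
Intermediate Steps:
$C = -114459$ ($C = -114593 + 134 = -114459$)
$\frac{1}{C - 442705} = \frac{1}{-114459 - 442705} = \frac{1}{-557164} = - \frac{1}{557164}$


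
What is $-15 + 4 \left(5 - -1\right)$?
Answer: $9$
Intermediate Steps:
$-15 + 4 \left(5 - -1\right) = -15 + 4 \left(5 + 1\right) = -15 + 4 \cdot 6 = -15 + 24 = 9$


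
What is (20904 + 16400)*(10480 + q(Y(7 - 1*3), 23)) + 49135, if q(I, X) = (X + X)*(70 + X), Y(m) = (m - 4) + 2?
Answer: 550581567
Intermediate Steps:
Y(m) = -2 + m (Y(m) = (-4 + m) + 2 = -2 + m)
q(I, X) = 2*X*(70 + X) (q(I, X) = (2*X)*(70 + X) = 2*X*(70 + X))
(20904 + 16400)*(10480 + q(Y(7 - 1*3), 23)) + 49135 = (20904 + 16400)*(10480 + 2*23*(70 + 23)) + 49135 = 37304*(10480 + 2*23*93) + 49135 = 37304*(10480 + 4278) + 49135 = 37304*14758 + 49135 = 550532432 + 49135 = 550581567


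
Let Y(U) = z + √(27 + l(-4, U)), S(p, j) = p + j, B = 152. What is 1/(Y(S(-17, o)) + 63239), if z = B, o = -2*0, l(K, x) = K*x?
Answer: 63391/4018418786 - √95/4018418786 ≈ 1.5773e-5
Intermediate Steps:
o = 0
z = 152
S(p, j) = j + p
Y(U) = 152 + √(27 - 4*U)
1/(Y(S(-17, o)) + 63239) = 1/((152 + √(27 - 4*(0 - 17))) + 63239) = 1/((152 + √(27 - 4*(-17))) + 63239) = 1/((152 + √(27 + 68)) + 63239) = 1/((152 + √95) + 63239) = 1/(63391 + √95)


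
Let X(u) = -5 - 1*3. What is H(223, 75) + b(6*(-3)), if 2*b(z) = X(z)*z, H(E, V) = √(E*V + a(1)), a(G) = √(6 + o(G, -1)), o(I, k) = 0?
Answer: 72 + √(16725 + √6) ≈ 201.33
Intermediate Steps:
X(u) = -8 (X(u) = -5 - 3 = -8)
a(G) = √6 (a(G) = √(6 + 0) = √6)
H(E, V) = √(√6 + E*V) (H(E, V) = √(E*V + √6) = √(√6 + E*V))
b(z) = -4*z (b(z) = (-8*z)/2 = -4*z)
H(223, 75) + b(6*(-3)) = √(√6 + 223*75) - 24*(-3) = √(√6 + 16725) - 4*(-18) = √(16725 + √6) + 72 = 72 + √(16725 + √6)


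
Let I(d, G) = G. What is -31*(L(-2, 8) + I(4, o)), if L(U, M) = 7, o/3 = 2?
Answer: -403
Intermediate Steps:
o = 6 (o = 3*2 = 6)
-31*(L(-2, 8) + I(4, o)) = -31*(7 + 6) = -31*13 = -403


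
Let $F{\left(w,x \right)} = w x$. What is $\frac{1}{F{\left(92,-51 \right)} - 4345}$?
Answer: $- \frac{1}{9037} \approx -0.00011066$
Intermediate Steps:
$\frac{1}{F{\left(92,-51 \right)} - 4345} = \frac{1}{92 \left(-51\right) - 4345} = \frac{1}{-4692 - 4345} = \frac{1}{-9037} = - \frac{1}{9037}$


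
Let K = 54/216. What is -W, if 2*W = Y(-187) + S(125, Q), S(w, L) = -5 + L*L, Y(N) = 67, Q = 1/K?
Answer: -39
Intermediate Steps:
K = ¼ (K = 54*(1/216) = ¼ ≈ 0.25000)
Q = 4 (Q = 1/(¼) = 4)
S(w, L) = -5 + L²
W = 39 (W = (67 + (-5 + 4²))/2 = (67 + (-5 + 16))/2 = (67 + 11)/2 = (½)*78 = 39)
-W = -1*39 = -39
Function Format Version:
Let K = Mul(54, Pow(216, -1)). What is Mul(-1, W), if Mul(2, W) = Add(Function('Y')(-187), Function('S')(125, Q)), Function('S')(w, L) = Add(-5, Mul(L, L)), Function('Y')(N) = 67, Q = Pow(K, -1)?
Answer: -39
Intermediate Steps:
K = Rational(1, 4) (K = Mul(54, Rational(1, 216)) = Rational(1, 4) ≈ 0.25000)
Q = 4 (Q = Pow(Rational(1, 4), -1) = 4)
Function('S')(w, L) = Add(-5, Pow(L, 2))
W = 39 (W = Mul(Rational(1, 2), Add(67, Add(-5, Pow(4, 2)))) = Mul(Rational(1, 2), Add(67, Add(-5, 16))) = Mul(Rational(1, 2), Add(67, 11)) = Mul(Rational(1, 2), 78) = 39)
Mul(-1, W) = Mul(-1, 39) = -39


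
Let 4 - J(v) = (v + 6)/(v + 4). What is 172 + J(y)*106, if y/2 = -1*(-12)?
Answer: 3377/7 ≈ 482.43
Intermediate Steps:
y = 24 (y = 2*(-1*(-12)) = 2*12 = 24)
J(v) = 4 - (6 + v)/(4 + v) (J(v) = 4 - (v + 6)/(v + 4) = 4 - (6 + v)/(4 + v))
172 + J(y)*106 = 172 + ((10 + 3*24)/(4 + 24))*106 = 172 + ((10 + 72)/28)*106 = 172 + ((1/28)*82)*106 = 172 + (41/14)*106 = 172 + 2173/7 = 3377/7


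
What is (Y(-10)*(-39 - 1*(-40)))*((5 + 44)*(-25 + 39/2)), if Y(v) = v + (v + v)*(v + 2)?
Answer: -40425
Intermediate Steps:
Y(v) = v + 2*v*(2 + v) (Y(v) = v + (2*v)*(2 + v) = v + 2*v*(2 + v))
(Y(-10)*(-39 - 1*(-40)))*((5 + 44)*(-25 + 39/2)) = ((-10*(5 + 2*(-10)))*(-39 - 1*(-40)))*((5 + 44)*(-25 + 39/2)) = ((-10*(5 - 20))*(-39 + 40))*(49*(-25 + 39*(½))) = (-10*(-15)*1)*(49*(-25 + 39/2)) = (150*1)*(49*(-11/2)) = 150*(-539/2) = -40425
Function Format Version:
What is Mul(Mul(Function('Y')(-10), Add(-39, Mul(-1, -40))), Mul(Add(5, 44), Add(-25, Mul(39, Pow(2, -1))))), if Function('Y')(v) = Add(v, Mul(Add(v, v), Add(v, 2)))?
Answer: -40425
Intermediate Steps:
Function('Y')(v) = Add(v, Mul(2, v, Add(2, v))) (Function('Y')(v) = Add(v, Mul(Mul(2, v), Add(2, v))) = Add(v, Mul(2, v, Add(2, v))))
Mul(Mul(Function('Y')(-10), Add(-39, Mul(-1, -40))), Mul(Add(5, 44), Add(-25, Mul(39, Pow(2, -1))))) = Mul(Mul(Mul(-10, Add(5, Mul(2, -10))), Add(-39, Mul(-1, -40))), Mul(Add(5, 44), Add(-25, Mul(39, Pow(2, -1))))) = Mul(Mul(Mul(-10, Add(5, -20)), Add(-39, 40)), Mul(49, Add(-25, Mul(39, Rational(1, 2))))) = Mul(Mul(Mul(-10, -15), 1), Mul(49, Add(-25, Rational(39, 2)))) = Mul(Mul(150, 1), Mul(49, Rational(-11, 2))) = Mul(150, Rational(-539, 2)) = -40425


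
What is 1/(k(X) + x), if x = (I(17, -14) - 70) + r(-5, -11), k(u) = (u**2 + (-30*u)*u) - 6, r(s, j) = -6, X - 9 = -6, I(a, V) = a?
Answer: -1/326 ≈ -0.0030675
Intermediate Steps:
X = 3 (X = 9 - 6 = 3)
k(u) = -6 - 29*u**2 (k(u) = (u**2 - 30*u**2) - 6 = -29*u**2 - 6 = -6 - 29*u**2)
x = -59 (x = (17 - 70) - 6 = -53 - 6 = -59)
1/(k(X) + x) = 1/((-6 - 29*3**2) - 59) = 1/((-6 - 29*9) - 59) = 1/((-6 - 261) - 59) = 1/(-267 - 59) = 1/(-326) = -1/326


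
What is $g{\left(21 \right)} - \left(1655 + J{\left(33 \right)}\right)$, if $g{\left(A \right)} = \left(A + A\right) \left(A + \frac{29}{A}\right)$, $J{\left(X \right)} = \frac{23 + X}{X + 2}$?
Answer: $- \frac{3583}{5} \approx -716.6$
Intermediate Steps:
$J{\left(X \right)} = \frac{23 + X}{2 + X}$
$g{\left(A \right)} = 2 A \left(A + \frac{29}{A}\right)$
$g{\left(21 \right)} - \left(1655 + J{\left(33 \right)}\right) = \left(58 + 2 \cdot 21^{2}\right) - \left(1655 + \frac{23 + 33}{2 + 33}\right) = \left(58 + 2 \cdot 441\right) - \left(1655 + \frac{1}{35} \cdot 56\right) = \left(58 + 882\right) - \left(1655 + \frac{1}{35} \cdot 56\right) = 940 - \left(1655 + \frac{8}{5}\right) = 940 - \frac{8283}{5} = - \frac{3583}{5}$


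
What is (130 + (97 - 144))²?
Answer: 6889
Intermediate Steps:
(130 + (97 - 144))² = (130 - 47)² = 83² = 6889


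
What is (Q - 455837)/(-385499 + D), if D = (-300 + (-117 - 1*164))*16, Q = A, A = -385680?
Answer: 841517/394795 ≈ 2.1315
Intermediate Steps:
Q = -385680
D = -9296 (D = (-300 + (-117 - 164))*16 = (-300 - 281)*16 = -581*16 = -9296)
(Q - 455837)/(-385499 + D) = (-385680 - 455837)/(-385499 - 9296) = -841517/(-394795) = -841517*(-1/394795) = 841517/394795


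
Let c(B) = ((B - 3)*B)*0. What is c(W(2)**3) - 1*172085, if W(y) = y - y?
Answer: -172085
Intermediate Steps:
W(y) = 0
c(B) = 0 (c(B) = ((-3 + B)*B)*0 = (B*(-3 + B))*0 = 0)
c(W(2)**3) - 1*172085 = 0 - 1*172085 = 0 - 172085 = -172085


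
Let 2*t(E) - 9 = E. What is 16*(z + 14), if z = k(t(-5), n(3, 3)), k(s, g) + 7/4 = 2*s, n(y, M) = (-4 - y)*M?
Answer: 260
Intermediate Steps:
t(E) = 9/2 + E/2
n(y, M) = M*(-4 - y)
k(s, g) = -7/4 + 2*s
z = 9/4 (z = -7/4 + 2*(9/2 + (1/2)*(-5)) = -7/4 + 2*(9/2 - 5/2) = -7/4 + 2*2 = -7/4 + 4 = 9/4 ≈ 2.2500)
16*(z + 14) = 16*(9/4 + 14) = 16*(65/4) = 260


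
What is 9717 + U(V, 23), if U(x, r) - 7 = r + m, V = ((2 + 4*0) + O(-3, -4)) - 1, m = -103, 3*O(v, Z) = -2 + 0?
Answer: 9644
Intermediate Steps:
O(v, Z) = -⅔ (O(v, Z) = (-2 + 0)/3 = (⅓)*(-2) = -⅔)
V = ⅓ (V = ((2 + 4*0) - ⅔) - 1 = ((2 + 0) - ⅔) - 1 = (2 - ⅔) - 1 = 4/3 - 1 = ⅓ ≈ 0.33333)
U(x, r) = -96 + r (U(x, r) = 7 + (r - 103) = 7 + (-103 + r) = -96 + r)
9717 + U(V, 23) = 9717 + (-96 + 23) = 9717 - 73 = 9644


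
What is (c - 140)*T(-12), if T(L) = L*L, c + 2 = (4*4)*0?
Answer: -20448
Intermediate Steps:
c = -2 (c = -2 + (4*4)*0 = -2 + 16*0 = -2 + 0 = -2)
T(L) = L²
(c - 140)*T(-12) = (-2 - 140)*(-12)² = -142*144 = -20448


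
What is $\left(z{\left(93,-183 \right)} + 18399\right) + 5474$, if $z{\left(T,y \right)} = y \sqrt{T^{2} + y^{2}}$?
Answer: $23873 - 549 \sqrt{4682} \approx -13692.0$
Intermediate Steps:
$\left(z{\left(93,-183 \right)} + 18399\right) + 5474 = \left(- 183 \sqrt{93^{2} + \left(-183\right)^{2}} + 18399\right) + 5474 = \left(- 183 \sqrt{8649 + 33489} + 18399\right) + 5474 = \left(- 183 \sqrt{42138} + 18399\right) + 5474 = \left(- 183 \cdot 3 \sqrt{4682} + 18399\right) + 5474 = \left(- 549 \sqrt{4682} + 18399\right) + 5474 = \left(18399 - 549 \sqrt{4682}\right) + 5474 = 23873 - 549 \sqrt{4682}$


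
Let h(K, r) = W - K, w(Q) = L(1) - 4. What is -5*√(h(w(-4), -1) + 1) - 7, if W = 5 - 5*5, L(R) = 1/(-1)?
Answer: -7 - 5*I*√14 ≈ -7.0 - 18.708*I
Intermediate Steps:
L(R) = -1
w(Q) = -5 (w(Q) = -1 - 4 = -5)
W = -20 (W = 5 - 25 = -20)
h(K, r) = -20 - K
-5*√(h(w(-4), -1) + 1) - 7 = -5*√((-20 - 1*(-5)) + 1) - 7 = -5*√((-20 + 5) + 1) - 7 = -5*√(-15 + 1) - 7 = -5*I*√14 - 7 = -7 - 5*I*√14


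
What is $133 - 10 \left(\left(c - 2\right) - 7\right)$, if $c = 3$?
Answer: $193$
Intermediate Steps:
$133 - 10 \left(\left(c - 2\right) - 7\right) = 133 - 10 \left(\left(3 - 2\right) - 7\right) = 133 - 10 \left(1 - 7\right) = 133 - -60 = 133 + 60 = 193$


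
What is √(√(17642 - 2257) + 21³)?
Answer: √(9261 + √15385) ≈ 96.876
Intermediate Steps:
√(√(17642 - 2257) + 21³) = √(√15385 + 9261) = √(9261 + √15385)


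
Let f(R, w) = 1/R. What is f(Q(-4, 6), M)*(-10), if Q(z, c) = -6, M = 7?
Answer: 5/3 ≈ 1.6667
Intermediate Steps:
f(Q(-4, 6), M)*(-10) = -10/(-6) = -1/6*(-10) = 5/3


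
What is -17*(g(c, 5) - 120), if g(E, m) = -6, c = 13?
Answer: 2142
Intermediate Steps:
-17*(g(c, 5) - 120) = -17*(-6 - 120) = -17*(-126) = 2142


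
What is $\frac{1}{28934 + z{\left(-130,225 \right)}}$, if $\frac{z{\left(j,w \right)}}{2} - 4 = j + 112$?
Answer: $\frac{1}{28906} \approx 3.4595 \cdot 10^{-5}$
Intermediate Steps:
$z{\left(j,w \right)} = 232 + 2 j$ ($z{\left(j,w \right)} = 8 + 2 \left(j + 112\right) = 8 + 2 \left(112 + j\right) = 8 + \left(224 + 2 j\right) = 232 + 2 j$)
$\frac{1}{28934 + z{\left(-130,225 \right)}} = \frac{1}{28934 + \left(232 + 2 \left(-130\right)\right)} = \frac{1}{28934 + \left(232 - 260\right)} = \frac{1}{28934 - 28} = \frac{1}{28906}$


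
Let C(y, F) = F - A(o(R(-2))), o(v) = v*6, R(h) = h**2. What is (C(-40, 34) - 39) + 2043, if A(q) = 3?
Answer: 2035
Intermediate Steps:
o(v) = 6*v
C(y, F) = -3 + F (C(y, F) = F - 1*3 = F - 3 = -3 + F)
(C(-40, 34) - 39) + 2043 = ((-3 + 34) - 39) + 2043 = (31 - 39) + 2043 = -8 + 2043 = 2035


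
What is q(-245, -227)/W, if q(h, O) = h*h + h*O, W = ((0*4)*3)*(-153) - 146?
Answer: -57820/73 ≈ -792.05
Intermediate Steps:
W = -146 (W = (0*3)*(-153) - 146 = 0*(-153) - 146 = 0 - 146 = -146)
q(h, O) = h**2 + O*h
q(-245, -227)/W = -245*(-227 - 245)/(-146) = -245*(-472)*(-1/146) = 115640*(-1/146) = -57820/73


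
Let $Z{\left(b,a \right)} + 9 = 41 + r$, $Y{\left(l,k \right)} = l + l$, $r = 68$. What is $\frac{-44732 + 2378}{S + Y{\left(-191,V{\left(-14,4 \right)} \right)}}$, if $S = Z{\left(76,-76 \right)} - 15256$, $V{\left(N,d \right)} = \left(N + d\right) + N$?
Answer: $\frac{21177}{7769} \approx 2.7258$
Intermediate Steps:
$V{\left(N,d \right)} = d + 2 N$
$Y{\left(l,k \right)} = 2 l$
$Z{\left(b,a \right)} = 100$ ($Z{\left(b,a \right)} = -9 + \left(41 + 68\right) = -9 + 109 = 100$)
$S = -15156$ ($S = 100 - 15256 = -15156$)
$\frac{-44732 + 2378}{S + Y{\left(-191,V{\left(-14,4 \right)} \right)}} = \frac{-44732 + 2378}{-15156 + 2 \left(-191\right)} = - \frac{42354}{-15156 - 382} = - \frac{42354}{-15538} = \left(-42354\right) \left(- \frac{1}{15538}\right) = \frac{21177}{7769}$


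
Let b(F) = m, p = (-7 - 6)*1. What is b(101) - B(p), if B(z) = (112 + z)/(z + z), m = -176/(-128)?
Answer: 539/104 ≈ 5.1827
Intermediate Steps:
m = 11/8 (m = -176*(-1/128) = 11/8 ≈ 1.3750)
p = -13 (p = -13*1 = -13)
b(F) = 11/8
B(z) = (112 + z)/(2*z) (B(z) = (112 + z)/((2*z)) = (112 + z)*(1/(2*z)) = (112 + z)/(2*z))
b(101) - B(p) = 11/8 - (112 - 13)/(2*(-13)) = 11/8 - (-1)*99/(2*13) = 11/8 - 1*(-99/26) = 11/8 + 99/26 = 539/104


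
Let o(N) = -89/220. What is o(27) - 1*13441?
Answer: -2957109/220 ≈ -13441.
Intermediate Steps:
o(N) = -89/220 (o(N) = -89*1/220 = -89/220)
o(27) - 1*13441 = -89/220 - 1*13441 = -89/220 - 13441 = -2957109/220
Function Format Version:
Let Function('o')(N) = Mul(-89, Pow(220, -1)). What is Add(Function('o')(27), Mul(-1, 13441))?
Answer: Rational(-2957109, 220) ≈ -13441.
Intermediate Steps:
Function('o')(N) = Rational(-89, 220) (Function('o')(N) = Mul(-89, Rational(1, 220)) = Rational(-89, 220))
Add(Function('o')(27), Mul(-1, 13441)) = Add(Rational(-89, 220), Mul(-1, 13441)) = Add(Rational(-89, 220), -13441) = Rational(-2957109, 220)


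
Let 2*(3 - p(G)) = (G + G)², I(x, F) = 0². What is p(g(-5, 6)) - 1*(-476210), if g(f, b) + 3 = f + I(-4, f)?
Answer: 476085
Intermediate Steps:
I(x, F) = 0
g(f, b) = -3 + f (g(f, b) = -3 + (f + 0) = -3 + f)
p(G) = 3 - 2*G² (p(G) = 3 - (G + G)²/2 = 3 - 4*G²/2 = 3 - 2*G²)
p(g(-5, 6)) - 1*(-476210) = (3 - 2*(-3 - 5)²) - 1*(-476210) = (3 - 2*(-8)²) + 476210 = (3 - 2*64) + 476210 = (3 - 128) + 476210 = -125 + 476210 = 476085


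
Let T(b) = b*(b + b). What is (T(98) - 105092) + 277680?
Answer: 191796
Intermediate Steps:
T(b) = 2*b² (T(b) = b*(2*b) = 2*b²)
(T(98) - 105092) + 277680 = (2*98² - 105092) + 277680 = (2*9604 - 105092) + 277680 = (19208 - 105092) + 277680 = -85884 + 277680 = 191796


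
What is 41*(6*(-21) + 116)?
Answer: -410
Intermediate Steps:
41*(6*(-21) + 116) = 41*(-126 + 116) = 41*(-10) = -410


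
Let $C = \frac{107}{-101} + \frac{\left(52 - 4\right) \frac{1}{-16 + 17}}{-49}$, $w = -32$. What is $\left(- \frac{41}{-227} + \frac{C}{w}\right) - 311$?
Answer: $- \frac{11171521951}{35949536} \approx -310.76$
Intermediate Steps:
$C = - \frac{10091}{4949}$ ($C = 107 \left(- \frac{1}{101}\right) + \frac{48}{1} \left(- \frac{1}{49}\right) = - \frac{107}{101} + 48 \cdot 1 \left(- \frac{1}{49}\right) = - \frac{107}{101} + 48 \left(- \frac{1}{49}\right) = - \frac{107}{101} - \frac{48}{49} = - \frac{10091}{4949} \approx -2.039$)
$\left(- \frac{41}{-227} + \frac{C}{w}\right) - 311 = \left(- \frac{41}{-227} - \frac{10091}{4949 \left(-32\right)}\right) - 311 = \left(\left(-41\right) \left(- \frac{1}{227}\right) - - \frac{10091}{158368}\right) - 311 = \left(\frac{41}{227} + \frac{10091}{158368}\right) - 311 = \frac{8783745}{35949536} - 311 = - \frac{11171521951}{35949536}$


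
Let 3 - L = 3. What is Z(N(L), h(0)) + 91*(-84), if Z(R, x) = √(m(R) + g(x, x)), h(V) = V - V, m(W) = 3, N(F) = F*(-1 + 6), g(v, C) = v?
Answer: -7644 + √3 ≈ -7642.3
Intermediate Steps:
L = 0 (L = 3 - 1*3 = 3 - 3 = 0)
N(F) = 5*F (N(F) = F*5 = 5*F)
h(V) = 0
Z(R, x) = √(3 + x)
Z(N(L), h(0)) + 91*(-84) = √(3 + 0) + 91*(-84) = √3 - 7644 = -7644 + √3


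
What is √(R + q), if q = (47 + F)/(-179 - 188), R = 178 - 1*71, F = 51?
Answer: √14375757/367 ≈ 10.331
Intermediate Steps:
R = 107 (R = 178 - 71 = 107)
q = -98/367 (q = (47 + 51)/(-179 - 188) = 98/(-367) = 98*(-1/367) = -98/367 ≈ -0.26703)
√(R + q) = √(107 - 98/367) = √(39171/367) = √14375757/367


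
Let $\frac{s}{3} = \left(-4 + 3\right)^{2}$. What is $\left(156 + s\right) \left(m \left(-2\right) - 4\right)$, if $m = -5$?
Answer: $954$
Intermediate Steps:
$s = 3$ ($s = 3 \left(-4 + 3\right)^{2} = 3 \left(-1\right)^{2} = 3 \cdot 1 = 3$)
$\left(156 + s\right) \left(m \left(-2\right) - 4\right) = \left(156 + 3\right) \left(\left(-5\right) \left(-2\right) - 4\right) = 159 \left(10 - 4\right) = 159 \cdot 6 = 954$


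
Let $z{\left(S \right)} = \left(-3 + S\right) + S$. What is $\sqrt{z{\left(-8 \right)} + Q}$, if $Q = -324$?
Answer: $7 i \sqrt{7} \approx 18.52 i$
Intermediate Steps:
$z{\left(S \right)} = -3 + 2 S$
$\sqrt{z{\left(-8 \right)} + Q} = \sqrt{\left(-3 + 2 \left(-8\right)\right) - 324} = \sqrt{\left(-3 - 16\right) - 324} = \sqrt{-19 - 324} = \sqrt{-343} = 7 i \sqrt{7}$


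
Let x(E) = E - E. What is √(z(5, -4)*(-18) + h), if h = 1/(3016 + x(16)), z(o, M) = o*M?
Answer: √818663794/1508 ≈ 18.974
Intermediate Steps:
x(E) = 0
z(o, M) = M*o
h = 1/3016 (h = 1/(3016 + 0) = 1/3016 ≈ 0.00033156)
√(z(5, -4)*(-18) + h) = √(-4*5*(-18) + 1/3016) = √(-20*(-18) + 1/3016) = √(360 + 1/3016) = √(1085761/3016) = √818663794/1508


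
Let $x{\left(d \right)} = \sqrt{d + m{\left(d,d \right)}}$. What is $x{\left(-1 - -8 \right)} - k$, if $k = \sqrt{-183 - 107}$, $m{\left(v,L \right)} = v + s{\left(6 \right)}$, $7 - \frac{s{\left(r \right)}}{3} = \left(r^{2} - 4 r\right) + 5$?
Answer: $i \left(4 - \sqrt{290}\right) \approx - 13.029 i$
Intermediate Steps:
$s{\left(r \right)} = 6 - 3 r^{2} + 12 r$ ($s{\left(r \right)} = 21 - 3 \left(\left(r^{2} - 4 r\right) + 5\right) = 21 - 3 \left(5 + r^{2} - 4 r\right) = 21 - \left(15 - 12 r + 3 r^{2}\right) = 6 - 3 r^{2} + 12 r$)
$m{\left(v,L \right)} = -30 + v$ ($m{\left(v,L \right)} = v + \left(6 - 3 \cdot 6^{2} + 12 \cdot 6\right) = v + \left(6 - 108 + 72\right) = v - 30 = -30 + v$)
$x{\left(d \right)} = \sqrt{-30 + 2 d}$ ($x{\left(d \right)} = \sqrt{d + \left(-30 + d\right)} = \sqrt{-30 + 2 d}$)
$k = i \sqrt{290}$ ($k = \sqrt{-290} = i \sqrt{290} \approx 17.029 i$)
$x{\left(-1 - -8 \right)} - k = \sqrt{-30 + 2 \left(-1 - -8\right)} - i \sqrt{290} = \sqrt{-30 + 2 \left(-1 + 8\right)} - i \sqrt{290} = \sqrt{-30 + 2 \cdot 7} - i \sqrt{290} = \sqrt{-30 + 14} - i \sqrt{290} = \sqrt{-16} - i \sqrt{290} = 4 i - i \sqrt{290}$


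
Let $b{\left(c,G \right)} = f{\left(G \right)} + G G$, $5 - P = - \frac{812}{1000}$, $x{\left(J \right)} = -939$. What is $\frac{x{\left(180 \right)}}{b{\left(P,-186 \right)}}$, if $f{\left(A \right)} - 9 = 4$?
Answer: $- \frac{939}{34609} \approx -0.027132$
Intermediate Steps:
$f{\left(A \right)} = 13$ ($f{\left(A \right)} = 9 + 4 = 13$)
$P = \frac{1453}{250}$ ($P = 5 - - \frac{812}{1000} = 5 - \left(-812\right) \frac{1}{1000} = 5 - - \frac{203}{250} = 5 + \frac{203}{250} = \frac{1453}{250} \approx 5.812$)
$b{\left(c,G \right)} = 13 + G^{2}$ ($b{\left(c,G \right)} = 13 + G G = 13 + G^{2}$)
$\frac{x{\left(180 \right)}}{b{\left(P,-186 \right)}} = - \frac{939}{13 + \left(-186\right)^{2}} = - \frac{939}{13 + 34596} = - \frac{939}{34609}$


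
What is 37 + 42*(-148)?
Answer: -6179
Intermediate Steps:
37 + 42*(-148) = 37 - 6216 = -6179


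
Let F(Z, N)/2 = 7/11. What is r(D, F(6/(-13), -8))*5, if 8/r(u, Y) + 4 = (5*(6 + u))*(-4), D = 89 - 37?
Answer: -10/291 ≈ -0.034364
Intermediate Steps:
F(Z, N) = 14/11 (F(Z, N) = 2*(7/11) = 14/11)
D = 52
r(u, Y) = 8/(-124 - 20*u) (r(u, Y) = 8/(-4 + (5*(6 + u))*(-4)) = 8/(-4 + (30 + 5*u)*(-4)) = 8/(-4 + (-120 - 20*u)) = 8/(-124 - 20*u))
r(D, F(6/(-13), -8))*5 = -2/(31 + 5*52)*5 = -2/(31 + 260)*5 = -2/291*5 = -10/291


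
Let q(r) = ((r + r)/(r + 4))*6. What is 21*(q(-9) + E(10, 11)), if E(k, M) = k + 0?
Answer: 3318/5 ≈ 663.60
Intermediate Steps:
E(k, M) = k
q(r) = 12*r/(4 + r) (q(r) = ((2*r)/(4 + r))*6 = (2*r/(4 + r))*6 = 12*r/(4 + r))
21*(q(-9) + E(10, 11)) = 21*(12*(-9)/(4 - 9) + 10) = 21*(12*(-9)/(-5) + 10) = 21*(12*(-9)*(-⅕) + 10) = 21*(108/5 + 10) = 21*(158/5) = 3318/5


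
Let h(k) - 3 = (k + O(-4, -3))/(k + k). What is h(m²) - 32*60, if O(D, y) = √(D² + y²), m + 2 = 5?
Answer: -17246/9 ≈ -1916.2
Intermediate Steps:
m = 3 (m = -2 + 5 = 3)
h(k) = 3 + (5 + k)/(2*k) (h(k) = 3 + (k + √((-4)² + (-3)²))/(k + k) = 3 + (k + √(16 + 9))/((2*k)) = 3 + (k + √25)*(1/(2*k)) = 3 + (k + 5)*(1/(2*k)) = 3 + (5 + k)*(1/(2*k)) = 3 + (5 + k)/(2*k))
h(m²) - 32*60 = (5 + 7*3²)/(2*(3²)) - 32*60 = (½)*(5 + 7*9)/9 - 1920 = (½)*(⅑)*(5 + 63) - 1920 = (½)*(⅑)*68 - 1920 = 34/9 - 1920 = -17246/9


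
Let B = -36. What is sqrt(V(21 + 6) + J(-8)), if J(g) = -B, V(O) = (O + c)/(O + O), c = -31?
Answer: sqrt(2910)/9 ≈ 5.9938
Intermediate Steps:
V(O) = (-31 + O)/(2*O) (V(O) = (O - 31)/(O + O) = (-31 + O)/((2*O)) = (-31 + O)*(1/(2*O)) = (-31 + O)/(2*O))
J(g) = 36 (J(g) = -1*(-36) = 36)
sqrt(V(21 + 6) + J(-8)) = sqrt((-31 + (21 + 6))/(2*(21 + 6)) + 36) = sqrt((1/2)*(-31 + 27)/27 + 36) = sqrt((1/2)*(1/27)*(-4) + 36) = sqrt(-2/27 + 36) = sqrt(970/27) = sqrt(2910)/9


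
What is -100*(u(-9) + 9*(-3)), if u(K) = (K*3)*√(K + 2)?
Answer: 2700 + 2700*I*√7 ≈ 2700.0 + 7143.5*I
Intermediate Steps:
u(K) = 3*K*√(2 + K) (u(K) = (3*K)*√(2 + K) = 3*K*√(2 + K))
-100*(u(-9) + 9*(-3)) = -100*(3*(-9)*√(2 - 9) + 9*(-3)) = -100*(3*(-9)*√(-7) - 27) = -100*(3*(-9)*(I*√7) - 27) = -100*(-27*I*√7 - 27) = -100*(-27 - 27*I*√7) = 2700 + 2700*I*√7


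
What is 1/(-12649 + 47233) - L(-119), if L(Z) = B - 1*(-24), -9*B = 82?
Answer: -1544749/103752 ≈ -14.889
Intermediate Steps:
B = -82/9 (B = -⅑*82 = -82/9 ≈ -9.1111)
L(Z) = 134/9 (L(Z) = -82/9 - 1*(-24) = -82/9 + 24 = 134/9)
1/(-12649 + 47233) - L(-119) = 1/(-12649 + 47233) - 1*134/9 = 1/34584 - 134/9 = -1544749/103752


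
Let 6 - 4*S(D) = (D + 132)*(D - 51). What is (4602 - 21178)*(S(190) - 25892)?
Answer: 614638080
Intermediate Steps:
S(D) = 3/2 - (-51 + D)*(132 + D)/4 (S(D) = 3/2 - (D + 132)*(D - 51)/4 = 3/2 - (132 + D)*(-51 + D)/4 = 3/2 - (-51 + D)*(132 + D)/4)
(4602 - 21178)*(S(190) - 25892) = (4602 - 21178)*((3369/2 - 81/4*190 - ¼*190²) - 25892) = -16576*((3369/2 - 7695/2 - ¼*36100) - 25892) = -16576*((3369/2 - 7695/2 - 9025) - 25892) = -16576*(-11188 - 25892) = -16576*(-37080) = 614638080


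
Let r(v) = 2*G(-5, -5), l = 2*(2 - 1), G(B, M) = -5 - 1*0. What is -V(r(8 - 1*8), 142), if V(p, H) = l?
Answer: -2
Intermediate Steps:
G(B, M) = -5 (G(B, M) = -5 + 0 = -5)
l = 2 (l = 2*1 = 2)
r(v) = -10 (r(v) = 2*(-5) = -10)
V(p, H) = 2
-V(r(8 - 1*8), 142) = -1*2 = -2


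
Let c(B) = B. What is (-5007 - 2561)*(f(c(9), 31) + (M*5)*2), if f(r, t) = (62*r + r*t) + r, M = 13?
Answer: -7386368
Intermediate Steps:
f(r, t) = 63*r + r*t
(-5007 - 2561)*(f(c(9), 31) + (M*5)*2) = (-5007 - 2561)*(9*(63 + 31) + (13*5)*2) = -7568*(9*94 + 65*2) = -7568*(846 + 130) = -7568*976 = -7386368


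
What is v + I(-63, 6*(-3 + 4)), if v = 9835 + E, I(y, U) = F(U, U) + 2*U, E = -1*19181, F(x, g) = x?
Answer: -9328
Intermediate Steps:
E = -19181
I(y, U) = 3*U (I(y, U) = U + 2*U = 3*U)
v = -9346 (v = 9835 - 19181 = -9346)
v + I(-63, 6*(-3 + 4)) = -9346 + 3*(6*(-3 + 4)) = -9346 + 3*(6*1) = -9346 + 3*6 = -9346 + 18 = -9328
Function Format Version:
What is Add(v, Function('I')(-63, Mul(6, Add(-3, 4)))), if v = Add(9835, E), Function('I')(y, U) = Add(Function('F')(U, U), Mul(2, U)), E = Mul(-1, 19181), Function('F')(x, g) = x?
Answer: -9328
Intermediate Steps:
E = -19181
Function('I')(y, U) = Mul(3, U) (Function('I')(y, U) = Add(U, Mul(2, U)) = Mul(3, U))
v = -9346 (v = Add(9835, -19181) = -9346)
Add(v, Function('I')(-63, Mul(6, Add(-3, 4)))) = Add(-9346, Mul(3, Mul(6, Add(-3, 4)))) = Add(-9346, Mul(3, Mul(6, 1))) = Add(-9346, Mul(3, 6)) = Add(-9346, 18) = -9328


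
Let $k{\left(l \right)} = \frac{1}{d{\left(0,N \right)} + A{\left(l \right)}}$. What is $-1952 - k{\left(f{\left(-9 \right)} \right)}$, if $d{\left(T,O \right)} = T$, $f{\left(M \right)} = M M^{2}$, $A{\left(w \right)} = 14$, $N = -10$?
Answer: $- \frac{27329}{14} \approx -1952.1$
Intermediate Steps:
$f{\left(M \right)} = M^{3}$
$k{\left(l \right)} = \frac{1}{14}$ ($k{\left(l \right)} = \frac{1}{0 + 14} = \frac{1}{14}$)
$-1952 - k{\left(f{\left(-9 \right)} \right)} = -1952 - \frac{1}{14} = - \frac{27329}{14}$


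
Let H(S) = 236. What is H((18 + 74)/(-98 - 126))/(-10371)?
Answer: -236/10371 ≈ -0.022756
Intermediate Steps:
H((18 + 74)/(-98 - 126))/(-10371) = 236/(-10371) = 236*(-1/10371) = -236/10371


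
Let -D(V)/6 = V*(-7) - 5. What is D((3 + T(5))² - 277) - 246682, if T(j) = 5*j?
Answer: -225358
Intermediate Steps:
D(V) = 30 + 42*V (D(V) = -6*(V*(-7) - 5) = -6*(-7*V - 5) = -6*(-5 - 7*V) = 30 + 42*V)
D((3 + T(5))² - 277) - 246682 = (30 + 42*((3 + 5*5)² - 277)) - 246682 = (30 + 42*((3 + 25)² - 277)) - 246682 = (30 + 42*(28² - 277)) - 246682 = (30 + 42*(784 - 277)) - 246682 = (30 + 42*507) - 246682 = (30 + 21294) - 246682 = 21324 - 246682 = -225358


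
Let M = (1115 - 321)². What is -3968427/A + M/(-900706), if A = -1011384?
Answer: 489462187673/151826606184 ≈ 3.2238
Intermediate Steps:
M = 630436 (M = 794² = 630436)
-3968427/A + M/(-900706) = -3968427/(-1011384) + 630436/(-900706) = -3968427*(-1/1011384) + 630436*(-1/900706) = 1322809/337128 - 315218/450353 = 489462187673/151826606184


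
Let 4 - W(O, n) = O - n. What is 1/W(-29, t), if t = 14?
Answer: 1/47 ≈ 0.021277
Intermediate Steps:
W(O, n) = 4 + n - O (W(O, n) = 4 - (O - n) = 4 + (n - O) = 4 + n - O)
1/W(-29, t) = 1/(4 + 14 - 1*(-29)) = 1/(4 + 14 + 29) = 1/47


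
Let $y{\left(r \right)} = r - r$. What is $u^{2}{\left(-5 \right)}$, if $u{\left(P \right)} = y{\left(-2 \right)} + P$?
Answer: $25$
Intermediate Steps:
$y{\left(r \right)} = 0$
$u{\left(P \right)} = P$ ($u{\left(P \right)} = 0 + P = P$)
$u^{2}{\left(-5 \right)} = \left(-5\right)^{2} = 25$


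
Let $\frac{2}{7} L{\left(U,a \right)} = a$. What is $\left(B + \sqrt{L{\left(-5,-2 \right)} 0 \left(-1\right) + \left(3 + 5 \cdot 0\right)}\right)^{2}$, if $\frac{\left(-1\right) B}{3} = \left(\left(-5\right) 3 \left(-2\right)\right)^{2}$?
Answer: $\left(2700 - \sqrt{3}\right)^{2} \approx 7.2806 \cdot 10^{6}$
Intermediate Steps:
$L{\left(U,a \right)} = \frac{7 a}{2}$
$B = -2700$ ($B = - 3 \left(\left(-5\right) 3 \left(-2\right)\right)^{2} = - 3 \left(\left(-15\right) \left(-2\right)\right)^{2} = - 3 \cdot 30^{2} = \left(-3\right) 900 = -2700$)
$\left(B + \sqrt{L{\left(-5,-2 \right)} 0 \left(-1\right) + \left(3 + 5 \cdot 0\right)}\right)^{2} = \left(-2700 + \sqrt{\frac{7}{2} \left(-2\right) 0 \left(-1\right) + \left(3 + 5 \cdot 0\right)}\right)^{2} = \left(-2700 + \sqrt{\left(-7\right) 0 \left(-1\right) + \left(3 + 0\right)}\right)^{2} = \left(-2700 + \sqrt{0 \left(-1\right) + 3}\right)^{2} = \left(-2700 + \sqrt{0 + 3}\right)^{2} = \left(-2700 + \sqrt{3}\right)^{2}$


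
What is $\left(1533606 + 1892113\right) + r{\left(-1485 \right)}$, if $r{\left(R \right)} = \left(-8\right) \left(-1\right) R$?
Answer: $3413839$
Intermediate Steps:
$r{\left(R \right)} = 8 R$
$\left(1533606 + 1892113\right) + r{\left(-1485 \right)} = \left(1533606 + 1892113\right) + 8 \left(-1485\right) = 3425719 - 11880 = 3413839$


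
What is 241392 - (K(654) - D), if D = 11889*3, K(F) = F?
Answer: 276405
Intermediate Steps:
D = 35667
241392 - (K(654) - D) = 241392 - (654 - 1*35667) = 241392 - (654 - 35667) = 241392 - 1*(-35013) = 241392 + 35013 = 276405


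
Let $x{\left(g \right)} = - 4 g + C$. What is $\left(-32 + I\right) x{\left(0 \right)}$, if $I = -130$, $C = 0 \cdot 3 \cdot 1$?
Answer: $0$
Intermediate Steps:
$C = 0$ ($C = 0 \cdot 1 = 0$)
$x{\left(g \right)} = - 4 g$ ($x{\left(g \right)} = - 4 g + 0 = - 4 g$)
$\left(-32 + I\right) x{\left(0 \right)} = \left(-32 - 130\right) \left(\left(-4\right) 0\right) = \left(-162\right) 0 = 0$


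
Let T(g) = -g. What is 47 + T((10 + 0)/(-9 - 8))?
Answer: 809/17 ≈ 47.588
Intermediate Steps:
47 + T((10 + 0)/(-9 - 8)) = 47 - (10 + 0)/(-9 - 8) = 47 - 10/(-17) = 47 - 10*(-1)/17 = 47 - 1*(-10/17) = 47 + 10/17 = 809/17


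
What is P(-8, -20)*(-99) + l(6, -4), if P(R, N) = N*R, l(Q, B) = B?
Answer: -15844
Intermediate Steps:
P(-8, -20)*(-99) + l(6, -4) = -20*(-8)*(-99) - 4 = 160*(-99) - 4 = -15840 - 4 = -15844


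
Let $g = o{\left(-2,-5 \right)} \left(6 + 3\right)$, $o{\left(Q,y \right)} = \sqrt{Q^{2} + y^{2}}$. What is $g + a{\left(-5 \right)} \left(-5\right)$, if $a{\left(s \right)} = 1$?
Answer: $-5 + 9 \sqrt{29} \approx 43.466$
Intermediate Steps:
$g = 9 \sqrt{29}$ ($g = \sqrt{\left(-2\right)^{2} + \left(-5\right)^{2}} \left(6 + 3\right) = \sqrt{4 + 25} \cdot 9 = \sqrt{29} \cdot 9 = 9 \sqrt{29} \approx 48.466$)
$g + a{\left(-5 \right)} \left(-5\right) = 9 \sqrt{29} + 1 \left(-5\right) = 9 \sqrt{29} - 5 = -5 + 9 \sqrt{29}$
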